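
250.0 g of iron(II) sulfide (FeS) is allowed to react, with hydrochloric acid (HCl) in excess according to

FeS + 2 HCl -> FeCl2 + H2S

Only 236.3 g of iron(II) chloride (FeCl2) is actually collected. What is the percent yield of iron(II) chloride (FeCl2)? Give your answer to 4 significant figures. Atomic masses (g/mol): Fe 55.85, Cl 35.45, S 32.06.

65.56 %

M(FeS) = 55.85 + 32.06 = 87.91 g/mol.
M(FeCl2) = 55.85 + 2(35.45) = 126.75 g/mol.
n(FeS) = 250.00 g / 87.91 g/mol = 2.8438 mol.
From the equation the FeS:FeCl2 mole ratio is 1:1, so n(FeCl2) = 2.8438 × 1/1 = 2.8438 mol.
Mass of FeCl2 = 2.8438 mol × 126.75 g/mol = 360.45 g.
This is the theoretical yield. Percent yield = 236.3 g / 360.45 g × 100% = 65.556%.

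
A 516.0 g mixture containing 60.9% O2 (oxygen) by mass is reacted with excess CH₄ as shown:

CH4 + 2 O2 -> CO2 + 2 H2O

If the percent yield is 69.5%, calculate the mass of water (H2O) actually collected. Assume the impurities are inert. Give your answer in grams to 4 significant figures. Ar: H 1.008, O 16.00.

Pure O2 available = 516.0 g × 0.609 = 314.24 g.
M(O2) = 2(16.00) = 32.00 g/mol.
M(H2O) = 2(1.008) + 16.00 = 18.016 g/mol.
n(O2) = 314.24 g / 32.00 g/mol = 9.8201 mol.
From the equation the O2:H2O mole ratio is 2:2, so n(H2O) = 9.8201 × 2/2 = 9.8201 mol.
Mass of H2O = 9.8201 mol × 18.016 g/mol = 176.92 g.
Actual mass collected = 176.92 g × 0.695 = 122.96 g.

123.0 g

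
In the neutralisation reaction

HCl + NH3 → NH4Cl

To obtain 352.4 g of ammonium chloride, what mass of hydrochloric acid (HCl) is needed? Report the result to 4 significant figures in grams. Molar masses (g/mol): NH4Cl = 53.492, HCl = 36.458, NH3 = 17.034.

n(NH4Cl) = 352.40 g / 53.492 g/mol = 6.5879 mol.
From the equation the NH4Cl:HCl mole ratio is 1:1, so n(HCl) = 6.5879 × 1/1 = 6.5879 mol.
Mass of HCl = 6.5879 mol × 36.458 g/mol = 240.18 g.

240.2 g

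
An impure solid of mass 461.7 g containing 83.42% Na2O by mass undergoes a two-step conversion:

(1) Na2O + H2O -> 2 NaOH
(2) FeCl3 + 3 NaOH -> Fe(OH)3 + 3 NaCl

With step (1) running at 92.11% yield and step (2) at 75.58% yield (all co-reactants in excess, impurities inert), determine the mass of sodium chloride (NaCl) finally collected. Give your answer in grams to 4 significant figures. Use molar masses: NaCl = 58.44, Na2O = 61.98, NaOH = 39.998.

505.6 g

Pure Na2O = 461.7 × 0.8342 = 385.15 g.
n(Na2O) = 385.15 / 61.98 = 6.2141 mol.
Step 1 (Na2O:NaOH = 1:2): theoretical n(NaOH) = 12.428 mol; at 92.11% yield, n(NaOH) = 11.448 mol.
Step 2 (NaOH:NaCl = 3:3): theoretical n(NaCl) = 11.448 mol, so theoretical mass = 11.448 × 58.44 = 669.00 g.
At 75.58% yield, actual mass of NaCl = 669.00 × 0.7558 = 505.63 g.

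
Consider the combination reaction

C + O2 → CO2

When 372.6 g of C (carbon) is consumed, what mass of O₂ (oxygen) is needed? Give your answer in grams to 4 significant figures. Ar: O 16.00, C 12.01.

M(C) = 12.01 g/mol.
M(O2) = 2(16.00) = 32.00 g/mol.
n(C) = 372.60 g / 12.01 g/mol = 31.024 mol.
From the equation the C:O2 mole ratio is 1:1, so n(O2) = 31.024 × 1/1 = 31.024 mol.
Mass of O2 = 31.024 mol × 32.00 g/mol = 992.77 g.

992.8 g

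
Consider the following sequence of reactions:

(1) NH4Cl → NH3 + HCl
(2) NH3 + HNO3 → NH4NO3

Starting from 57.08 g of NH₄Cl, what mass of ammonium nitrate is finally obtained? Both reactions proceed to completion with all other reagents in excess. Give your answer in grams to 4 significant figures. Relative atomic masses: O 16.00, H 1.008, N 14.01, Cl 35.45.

M(NH4Cl) = 14.01 + 4(1.008) + 35.45 = 53.492 g/mol.
M(NH4NO3) = 2(14.01) + 4(1.008) + 3(16.00) = 80.052 g/mol.
n(NH4Cl) = 57.080 / 53.492 = 1.0671 mol.
Step 1 gives a 1:1 ratio of NH4Cl to NH3, so n(NH3) = 1.0671 mol.
In step 2 the NH3:NH4NO3 ratio is 1:1, so n(NH4NO3) = 1.0671 mol.
Mass of NH4NO3 = 1.0671 × 80.052 = 85.422 g.

85.42 g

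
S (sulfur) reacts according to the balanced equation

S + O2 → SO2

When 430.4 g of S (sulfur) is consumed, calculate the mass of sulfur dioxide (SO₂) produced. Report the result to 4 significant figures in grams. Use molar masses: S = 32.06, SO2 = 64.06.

n(S) = 430.40 g / 32.06 g/mol = 13.425 mol.
From the equation the S:SO2 mole ratio is 1:1, so n(SO2) = 13.425 × 1/1 = 13.425 mol.
Mass of SO2 = 13.425 mol × 64.06 g/mol = 859.99 g.

860.0 g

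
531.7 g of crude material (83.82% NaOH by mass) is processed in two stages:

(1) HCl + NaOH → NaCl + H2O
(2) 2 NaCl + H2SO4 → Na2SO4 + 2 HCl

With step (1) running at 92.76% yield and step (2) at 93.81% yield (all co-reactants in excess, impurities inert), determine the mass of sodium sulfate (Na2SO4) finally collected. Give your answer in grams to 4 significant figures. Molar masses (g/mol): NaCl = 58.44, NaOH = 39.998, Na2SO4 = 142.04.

Pure NaOH = 531.7 × 0.8382 = 445.67 g.
n(NaOH) = 445.67 / 39.998 = 11.142 mol.
Step 1 (NaOH:NaCl = 1:1): theoretical n(NaCl) = 11.142 mol; at 92.76% yield, n(NaCl) = 10.336 mol.
Step 2 (NaCl:Na2SO4 = 2:1): theoretical n(Na2SO4) = 5.1678 mol, so theoretical mass = 5.1678 × 142.04 = 734.04 g.
At 93.81% yield, actual mass of Na2SO4 = 734.04 × 0.9381 = 688.60 g.

688.6 g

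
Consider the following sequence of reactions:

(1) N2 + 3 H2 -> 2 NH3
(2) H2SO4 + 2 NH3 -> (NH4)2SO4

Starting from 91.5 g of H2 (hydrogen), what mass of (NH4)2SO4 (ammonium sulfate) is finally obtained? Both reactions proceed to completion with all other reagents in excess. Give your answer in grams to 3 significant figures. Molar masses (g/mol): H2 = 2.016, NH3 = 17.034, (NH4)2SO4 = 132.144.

n(H2) = 91.50 / 2.016 = 45.39 mol.
Step 1 gives a 3:2 ratio of H2 to NH3, so n(NH3) = 30.26 mol.
In step 2 the NH3:(NH4)2SO4 ratio is 2:1, so n((NH4)2SO4) = 15.13 mol.
Mass of (NH4)2SO4 = 15.13 × 132.144 = 1999 g.

2000 g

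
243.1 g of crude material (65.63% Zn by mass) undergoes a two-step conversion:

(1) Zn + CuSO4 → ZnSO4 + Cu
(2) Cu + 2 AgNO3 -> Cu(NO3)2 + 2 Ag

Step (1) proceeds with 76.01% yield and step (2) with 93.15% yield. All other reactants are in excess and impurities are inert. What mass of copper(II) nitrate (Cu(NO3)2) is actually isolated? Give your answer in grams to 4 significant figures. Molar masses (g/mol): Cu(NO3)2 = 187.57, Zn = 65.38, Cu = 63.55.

324.1 g

Pure Zn = 243.1 × 0.6563 = 159.55 g.
n(Zn) = 159.55 / 65.38 = 2.4403 mol.
Step 1 (Zn:Cu = 1:1): theoretical n(Cu) = 2.4403 mol; at 76.01% yield, n(Cu) = 1.8549 mol.
Step 2 (Cu:Cu(NO3)2 = 1:1): theoretical n(Cu(NO3)2) = 1.8549 mol, so theoretical mass = 1.8549 × 187.57 = 347.92 g.
At 93.15% yield, actual mass of Cu(NO3)2 = 347.92 × 0.9315 = 324.09 g.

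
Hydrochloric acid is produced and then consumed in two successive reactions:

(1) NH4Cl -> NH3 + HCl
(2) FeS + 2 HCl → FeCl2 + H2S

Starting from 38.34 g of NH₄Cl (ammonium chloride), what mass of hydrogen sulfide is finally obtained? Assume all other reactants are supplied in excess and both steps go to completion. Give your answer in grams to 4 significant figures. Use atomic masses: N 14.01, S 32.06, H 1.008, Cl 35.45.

M(NH4Cl) = 14.01 + 4(1.008) + 35.45 = 53.492 g/mol.
M(H2S) = 2(1.008) + 32.06 = 34.076 g/mol.
n(NH4Cl) = 38.340 / 53.492 = 0.71674 mol.
Step 1 gives a 1:1 ratio of NH4Cl to HCl, so n(HCl) = 0.71674 mol.
In step 2 the HCl:H2S ratio is 2:1, so n(H2S) = 0.35837 mol.
Mass of H2S = 0.35837 × 34.076 = 12.212 g.

12.21 g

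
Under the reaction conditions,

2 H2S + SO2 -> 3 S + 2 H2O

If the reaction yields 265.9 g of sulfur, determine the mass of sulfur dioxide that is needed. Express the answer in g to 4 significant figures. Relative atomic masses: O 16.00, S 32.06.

177.1 g

M(S) = 32.06 g/mol.
M(SO2) = 32.06 + 2(16.00) = 64.06 g/mol.
n(S) = 265.90 g / 32.06 g/mol = 8.2938 mol.
From the equation the S:SO2 mole ratio is 3:1, so n(SO2) = 8.2938 × 1/3 = 2.7646 mol.
Mass of SO2 = 2.7646 mol × 64.06 g/mol = 177.10 g.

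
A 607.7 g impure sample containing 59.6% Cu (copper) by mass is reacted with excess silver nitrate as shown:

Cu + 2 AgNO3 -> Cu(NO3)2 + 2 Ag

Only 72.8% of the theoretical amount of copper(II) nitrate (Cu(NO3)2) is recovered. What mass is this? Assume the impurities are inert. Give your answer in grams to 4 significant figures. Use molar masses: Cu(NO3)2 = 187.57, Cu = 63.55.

778.2 g

Pure Cu available = 607.7 g × 0.596 = 362.19 g.
n(Cu) = 362.19 g / 63.55 g/mol = 5.6993 mol.
From the equation the Cu:Cu(NO3)2 mole ratio is 1:1, so n(Cu(NO3)2) = 5.6993 × 1/1 = 5.6993 mol.
Mass of Cu(NO3)2 = 5.6993 mol × 187.57 g/mol = 1069.0 g.
Actual mass collected = 1069.0 g × 0.728 = 778.24 g.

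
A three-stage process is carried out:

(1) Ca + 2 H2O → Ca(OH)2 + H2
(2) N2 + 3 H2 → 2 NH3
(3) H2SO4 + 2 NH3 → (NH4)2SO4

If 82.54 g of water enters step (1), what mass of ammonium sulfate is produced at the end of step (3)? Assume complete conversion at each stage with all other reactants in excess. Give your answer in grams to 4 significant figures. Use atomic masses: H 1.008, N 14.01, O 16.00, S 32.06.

M(H2O) = 2(1.008) + 16.00 = 18.016 g/mol.
M((NH4)2SO4) = 2(14.01) + 8(1.008) + 32.06 + 4(16.00) = 132.144 g/mol.
n(H2O) = 82.54 / 18.016 = 4.5815 mol.
Reaction (1): H2O→H2 ratio 2:1 ⇒ n(H2) = 2.2907 mol.
Reaction (2): H2→NH3 ratio 3:2 ⇒ n(NH3) = 1.5272 mol.
Reaction (3): NH3→(NH4)2SO4 ratio 2:1 ⇒ n((NH4)2SO4) = 0.76358 mol.
Mass of (NH4)2SO4 = 0.76358 × 132.144 = 100.90 g.

100.9 g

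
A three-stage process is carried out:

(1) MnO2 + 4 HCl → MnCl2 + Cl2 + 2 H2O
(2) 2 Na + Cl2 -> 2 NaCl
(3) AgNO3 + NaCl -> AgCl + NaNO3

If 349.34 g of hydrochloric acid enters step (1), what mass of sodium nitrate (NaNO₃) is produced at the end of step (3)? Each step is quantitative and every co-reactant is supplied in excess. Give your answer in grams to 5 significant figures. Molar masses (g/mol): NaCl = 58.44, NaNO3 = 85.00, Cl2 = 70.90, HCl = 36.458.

407.23 g

n(HCl) = 349.34 / 36.458 = 9.58198 mol.
Reaction (1): HCl→Cl2 ratio 4:1 ⇒ n(Cl2) = 2.39550 mol.
Reaction (2): Cl2→NaCl ratio 1:2 ⇒ n(NaCl) = 4.79099 mol.
Reaction (3): NaCl→NaNO3 ratio 1:1 ⇒ n(NaNO3) = 4.79099 mol.
Mass of NaNO3 = 4.79099 × 85.00 = 407.234 g.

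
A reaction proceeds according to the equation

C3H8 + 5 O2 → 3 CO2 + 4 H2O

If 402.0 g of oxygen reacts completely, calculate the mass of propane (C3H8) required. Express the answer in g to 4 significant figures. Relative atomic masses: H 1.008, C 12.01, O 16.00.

110.8 g

M(O2) = 2(16.00) = 32.00 g/mol.
M(C3H8) = 3(12.01) + 8(1.008) = 44.094 g/mol.
n(O2) = 402.00 g / 32.00 g/mol = 12.562 mol.
From the equation the O2:C3H8 mole ratio is 5:1, so n(C3H8) = 12.562 × 1/5 = 2.5125 mol.
Mass of C3H8 = 2.5125 mol × 44.094 g/mol = 110.79 g.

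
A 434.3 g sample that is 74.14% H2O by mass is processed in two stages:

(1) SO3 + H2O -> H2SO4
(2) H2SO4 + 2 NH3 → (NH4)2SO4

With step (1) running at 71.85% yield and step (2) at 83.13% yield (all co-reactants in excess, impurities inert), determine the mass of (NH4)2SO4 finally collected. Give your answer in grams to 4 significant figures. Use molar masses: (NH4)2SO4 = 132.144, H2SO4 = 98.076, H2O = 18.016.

Pure H2O = 434.3 × 0.7414 = 321.99 g.
n(H2O) = 321.99 / 18.016 = 17.872 mol.
Step 1 (H2O:H2SO4 = 1:1): theoretical n(H2SO4) = 17.872 mol; at 71.85% yield, n(H2SO4) = 12.841 mol.
Step 2 (H2SO4:(NH4)2SO4 = 1:1): theoretical n((NH4)2SO4) = 12.841 mol, so theoretical mass = 12.841 × 132.144 = 1696.9 g.
At 83.13% yield, actual mass of (NH4)2SO4 = 1696.9 × 0.8313 = 1410.6 g.

1411 g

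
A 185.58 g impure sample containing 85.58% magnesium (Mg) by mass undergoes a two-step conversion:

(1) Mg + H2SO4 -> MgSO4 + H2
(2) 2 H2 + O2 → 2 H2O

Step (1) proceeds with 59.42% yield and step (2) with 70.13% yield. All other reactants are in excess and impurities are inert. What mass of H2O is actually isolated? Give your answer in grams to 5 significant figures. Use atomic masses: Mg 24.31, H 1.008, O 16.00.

Pure Mg = 185.58 × 0.8558 = 158.819 g.
M(Mg) = 24.31 g/mol.
M(H2O) = 2(1.008) + 16.00 = 18.016 g/mol.
n(Mg) = 158.819 / 24.31 = 6.53309 mol.
Step 1 (Mg:H2 = 1:1): theoretical n(H2) = 6.53309 mol; at 59.42% yield, n(H2) = 3.88196 mol.
Step 2 (H2:H2O = 2:2): theoretical n(H2O) = 3.88196 mol, so theoretical mass = 3.88196 × 18.016 = 69.9374 g.
At 70.13% yield, actual mass of H2O = 69.9374 × 0.7013 = 49.0471 g.

49.047 g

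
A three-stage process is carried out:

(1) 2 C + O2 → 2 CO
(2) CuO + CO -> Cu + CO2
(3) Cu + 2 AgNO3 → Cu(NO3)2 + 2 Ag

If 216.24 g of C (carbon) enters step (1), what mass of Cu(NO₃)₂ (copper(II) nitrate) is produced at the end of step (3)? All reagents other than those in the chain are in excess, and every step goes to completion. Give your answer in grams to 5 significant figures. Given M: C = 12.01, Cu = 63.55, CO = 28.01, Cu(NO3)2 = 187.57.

3377.2 g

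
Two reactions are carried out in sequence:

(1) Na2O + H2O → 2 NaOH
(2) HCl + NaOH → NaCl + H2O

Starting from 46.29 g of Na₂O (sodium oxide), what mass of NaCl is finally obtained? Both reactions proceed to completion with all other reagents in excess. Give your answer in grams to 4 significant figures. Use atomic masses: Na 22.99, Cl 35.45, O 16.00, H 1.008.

87.29 g

M(Na2O) = 2(22.99) + 16.00 = 61.98 g/mol.
M(NaCl) = 22.99 + 35.45 = 58.44 g/mol.
n(Na2O) = 46.290 / 61.98 = 0.74685 mol.
Step 1 gives a 1:2 ratio of Na2O to NaOH, so n(NaOH) = 1.4937 mol.
In step 2 the NaOH:NaCl ratio is 1:1, so n(NaCl) = 1.4937 mol.
Mass of NaCl = 1.4937 × 58.44 = 87.292 g.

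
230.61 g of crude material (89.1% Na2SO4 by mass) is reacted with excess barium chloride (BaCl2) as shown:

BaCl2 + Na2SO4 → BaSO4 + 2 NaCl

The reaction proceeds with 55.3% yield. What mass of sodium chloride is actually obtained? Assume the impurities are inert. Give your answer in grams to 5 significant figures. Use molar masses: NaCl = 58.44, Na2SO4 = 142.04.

93.500 g

Pure Na2SO4 available = 230.61 g × 0.891 = 205.474 g.
n(Na2SO4) = 205.474 g / 142.04 g/mol = 1.44659 mol.
From the equation the Na2SO4:NaCl mole ratio is 1:2, so n(NaCl) = 1.44659 × 2/1 = 2.89318 mol.
Mass of NaCl = 2.89318 mol × 58.44 g/mol = 169.077 g.
Actual mass collected = 169.077 g × 0.553 = 93.4998 g.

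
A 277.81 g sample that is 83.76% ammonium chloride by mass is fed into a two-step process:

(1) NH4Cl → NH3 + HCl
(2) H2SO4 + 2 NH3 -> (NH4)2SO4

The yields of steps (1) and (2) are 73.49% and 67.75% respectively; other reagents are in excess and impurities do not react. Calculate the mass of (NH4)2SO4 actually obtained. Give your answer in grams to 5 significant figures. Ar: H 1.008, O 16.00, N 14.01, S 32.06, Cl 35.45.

Pure NH4Cl = 277.81 × 0.8376 = 232.694 g.
M(NH4Cl) = 14.01 + 4(1.008) + 35.45 = 53.492 g/mol.
M((NH4)2SO4) = 2(14.01) + 8(1.008) + 32.06 + 4(16.00) = 132.144 g/mol.
n(NH4Cl) = 232.694 / 53.492 = 4.35006 mol.
Step 1 (NH4Cl:NH3 = 1:1): theoretical n(NH3) = 4.35006 mol; at 73.49% yield, n(NH3) = 3.19686 mol.
Step 2 (NH3:(NH4)2SO4 = 2:1): theoretical n((NH4)2SO4) = 1.59843 mol, so theoretical mass = 1.59843 × 132.144 = 211.223 g.
At 67.75% yield, actual mass of (NH4)2SO4 = 211.223 × 0.6775 = 143.104 g.

143.10 g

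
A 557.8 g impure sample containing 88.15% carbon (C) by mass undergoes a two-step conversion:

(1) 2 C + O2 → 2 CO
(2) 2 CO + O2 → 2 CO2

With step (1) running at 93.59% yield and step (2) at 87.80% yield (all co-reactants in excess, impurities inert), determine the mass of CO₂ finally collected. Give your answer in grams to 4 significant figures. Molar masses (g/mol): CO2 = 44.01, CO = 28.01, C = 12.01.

Pure C = 557.8 × 0.8815 = 491.70 g.
n(C) = 491.70 / 12.01 = 40.941 mol.
Step 1 (C:CO = 2:2): theoretical n(CO) = 40.941 mol; at 93.59% yield, n(CO) = 38.317 mol.
Step 2 (CO:CO2 = 2:2): theoretical n(CO2) = 38.317 mol, so theoretical mass = 38.317 × 44.01 = 1686.3 g.
At 87.80% yield, actual mass of CO2 = 1686.3 × 0.8780 = 1480.6 g.

1481 g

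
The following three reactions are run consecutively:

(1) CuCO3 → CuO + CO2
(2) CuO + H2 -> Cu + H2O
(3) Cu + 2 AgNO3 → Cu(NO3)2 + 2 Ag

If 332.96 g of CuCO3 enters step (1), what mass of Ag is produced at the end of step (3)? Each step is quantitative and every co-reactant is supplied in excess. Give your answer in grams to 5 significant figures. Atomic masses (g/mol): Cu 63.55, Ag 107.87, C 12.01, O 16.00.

M(CuCO3) = 63.55 + 12.01 + 3(16.00) = 123.56 g/mol.
M(Ag) = 107.87 g/mol.
n(CuCO3) = 332.96 / 123.56 = 2.69472 mol.
Reaction (1): CuCO3→CuO ratio 1:1 ⇒ n(CuO) = 2.69472 mol.
Reaction (2): CuO→Cu ratio 1:1 ⇒ n(Cu) = 2.69472 mol.
Reaction (3): Cu→Ag ratio 1:2 ⇒ n(Ag) = 5.38945 mol.
Mass of Ag = 5.38945 × 107.87 = 581.360 g.

581.36 g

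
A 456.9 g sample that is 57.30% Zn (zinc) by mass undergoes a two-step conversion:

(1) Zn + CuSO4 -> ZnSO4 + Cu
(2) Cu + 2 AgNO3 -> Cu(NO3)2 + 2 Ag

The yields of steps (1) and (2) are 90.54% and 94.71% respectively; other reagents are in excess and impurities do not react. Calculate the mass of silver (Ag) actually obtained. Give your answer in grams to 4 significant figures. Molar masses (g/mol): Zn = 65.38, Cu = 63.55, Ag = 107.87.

740.8 g

Pure Zn = 456.9 × 0.5730 = 261.80 g.
n(Zn) = 261.80 / 65.38 = 4.0043 mol.
Step 1 (Zn:Cu = 1:1): theoretical n(Cu) = 4.0043 mol; at 90.54% yield, n(Cu) = 3.6255 mol.
Step 2 (Cu:Ag = 1:2): theoretical n(Ag) = 7.2511 mol, so theoretical mass = 7.2511 × 107.87 = 782.17 g.
At 94.71% yield, actual mass of Ag = 782.17 × 0.9471 = 740.79 g.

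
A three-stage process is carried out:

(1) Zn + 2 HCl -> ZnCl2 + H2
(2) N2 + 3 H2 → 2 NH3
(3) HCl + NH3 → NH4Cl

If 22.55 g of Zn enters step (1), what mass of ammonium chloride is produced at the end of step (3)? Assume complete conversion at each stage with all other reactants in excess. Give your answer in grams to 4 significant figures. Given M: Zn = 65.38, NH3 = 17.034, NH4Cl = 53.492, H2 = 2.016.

12.30 g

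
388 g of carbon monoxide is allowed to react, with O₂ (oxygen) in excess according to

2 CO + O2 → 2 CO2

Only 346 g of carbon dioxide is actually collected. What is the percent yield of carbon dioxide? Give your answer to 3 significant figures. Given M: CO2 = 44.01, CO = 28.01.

56.8 %

n(CO) = 388.0 g / 28.01 g/mol = 13.85 mol.
From the equation the CO:CO2 mole ratio is 2:2, so n(CO2) = 13.85 × 2/2 = 13.85 mol.
Mass of CO2 = 13.85 mol × 44.01 g/mol = 609.6 g.
This is the theoretical yield. Percent yield = 346 g / 609.6 g × 100% = 56.76%.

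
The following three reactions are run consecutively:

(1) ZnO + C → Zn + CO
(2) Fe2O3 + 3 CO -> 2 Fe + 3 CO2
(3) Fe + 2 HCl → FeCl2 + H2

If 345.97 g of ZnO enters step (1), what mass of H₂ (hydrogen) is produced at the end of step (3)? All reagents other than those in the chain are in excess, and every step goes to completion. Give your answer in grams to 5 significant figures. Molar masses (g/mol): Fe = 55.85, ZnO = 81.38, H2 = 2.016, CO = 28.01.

5.7137 g

n(ZnO) = 345.97 / 81.38 = 4.25129 mol.
Reaction (1): ZnO→CO ratio 1:1 ⇒ n(CO) = 4.25129 mol.
Reaction (2): CO→Fe ratio 3:2 ⇒ n(Fe) = 2.83419 mol.
Reaction (3): Fe→H2 ratio 1:1 ⇒ n(H2) = 2.83419 mol.
Mass of H2 = 2.83419 × 2.016 = 5.71373 g.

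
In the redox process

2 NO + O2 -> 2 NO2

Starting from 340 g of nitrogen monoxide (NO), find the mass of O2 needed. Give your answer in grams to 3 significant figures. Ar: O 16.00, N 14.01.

181 g

M(NO) = 14.01 + 16.00 = 30.01 g/mol.
M(O2) = 2(16.00) = 32.00 g/mol.
n(NO) = 340.0 g / 30.01 g/mol = 11.33 mol.
From the equation the NO:O2 mole ratio is 2:1, so n(O2) = 11.33 × 1/2 = 5.665 mol.
Mass of O2 = 5.665 mol × 32.00 g/mol = 181.3 g.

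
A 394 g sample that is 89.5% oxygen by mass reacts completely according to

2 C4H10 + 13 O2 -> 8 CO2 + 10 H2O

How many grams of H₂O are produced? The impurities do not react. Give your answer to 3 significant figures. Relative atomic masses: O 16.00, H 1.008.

153 g

Mass of pure O2 = 394 g × 0.895 = 352.6 g.
M(O2) = 2(16.00) = 32.00 g/mol.
M(H2O) = 2(1.008) + 16.00 = 18.016 g/mol.
n(O2) = 352.6 g / 32.00 g/mol = 11.02 mol.
From the equation the O2:H2O mole ratio is 13:10, so n(H2O) = 11.02 × 10/13 = 8.477 mol.
Mass of H2O = 8.477 mol × 18.016 g/mol = 152.7 g.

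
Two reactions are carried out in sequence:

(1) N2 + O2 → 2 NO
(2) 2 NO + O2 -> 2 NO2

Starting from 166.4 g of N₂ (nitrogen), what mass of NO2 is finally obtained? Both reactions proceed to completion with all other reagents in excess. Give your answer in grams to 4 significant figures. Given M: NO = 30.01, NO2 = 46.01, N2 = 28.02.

n(N2) = 166.40 / 28.02 = 5.9386 mol.
Step 1 gives a 1:2 ratio of N2 to NO, so n(NO) = 11.877 mol.
In step 2 the NO:NO2 ratio is 2:2, so n(NO2) = 11.877 mol.
Mass of NO2 = 11.877 × 46.01 = 546.47 g.

546.5 g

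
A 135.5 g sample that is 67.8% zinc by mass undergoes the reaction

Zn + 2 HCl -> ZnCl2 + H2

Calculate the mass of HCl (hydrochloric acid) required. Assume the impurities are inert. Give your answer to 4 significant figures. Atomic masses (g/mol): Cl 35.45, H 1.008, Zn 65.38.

Mass of pure Zn = 135.5 g × 0.678 = 91.869 g.
M(Zn) = 65.38 g/mol.
M(HCl) = 1.008 + 35.45 = 36.458 g/mol.
n(Zn) = 91.869 g / 65.38 g/mol = 1.4052 mol.
From the equation the Zn:HCl mole ratio is 1:2, so n(HCl) = 1.4052 × 2/1 = 2.8103 mol.
Mass of HCl = 2.8103 mol × 36.458 g/mol = 102.46 g.

102.5 g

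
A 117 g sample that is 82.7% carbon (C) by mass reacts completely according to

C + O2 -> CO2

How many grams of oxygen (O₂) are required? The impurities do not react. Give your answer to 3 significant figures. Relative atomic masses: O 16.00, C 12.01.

258 g

Mass of pure C = 117 g × 0.827 = 96.76 g.
M(C) = 12.01 g/mol.
M(O2) = 2(16.00) = 32.00 g/mol.
n(C) = 96.76 g / 12.01 g/mol = 8.057 mol.
From the equation the C:O2 mole ratio is 1:1, so n(O2) = 8.057 × 1/1 = 8.057 mol.
Mass of O2 = 8.057 mol × 32.00 g/mol = 257.8 g.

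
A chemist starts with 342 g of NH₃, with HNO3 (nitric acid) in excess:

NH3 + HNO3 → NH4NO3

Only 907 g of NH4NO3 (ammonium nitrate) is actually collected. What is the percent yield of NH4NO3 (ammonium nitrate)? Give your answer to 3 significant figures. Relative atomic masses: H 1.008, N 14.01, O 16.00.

56.4 %

M(NH3) = 14.01 + 3(1.008) = 17.034 g/mol.
M(NH4NO3) = 2(14.01) + 4(1.008) + 3(16.00) = 80.052 g/mol.
n(NH3) = 342.0 g / 17.034 g/mol = 20.08 mol.
From the equation the NH3:NH4NO3 mole ratio is 1:1, so n(NH4NO3) = 20.08 × 1/1 = 20.08 mol.
Mass of NH4NO3 = 20.08 mol × 80.052 g/mol = 1607 g.
This is the theoretical yield. Percent yield = 907 g / 1607 g × 100% = 56.43%.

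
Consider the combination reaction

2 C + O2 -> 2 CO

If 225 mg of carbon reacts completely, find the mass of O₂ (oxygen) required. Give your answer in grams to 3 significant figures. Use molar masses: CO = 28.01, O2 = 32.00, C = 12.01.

0.300 g

Convert: 225 mg = 0.2250 g.
n(C) = 0.2250 g / 12.01 g/mol = 0.01873 mol.
From the equation the C:O2 mole ratio is 2:1, so n(O2) = 0.01873 × 1/2 = 0.009367 mol.
Mass of O2 = 0.009367 mol × 32.00 g/mol = 0.2998 g.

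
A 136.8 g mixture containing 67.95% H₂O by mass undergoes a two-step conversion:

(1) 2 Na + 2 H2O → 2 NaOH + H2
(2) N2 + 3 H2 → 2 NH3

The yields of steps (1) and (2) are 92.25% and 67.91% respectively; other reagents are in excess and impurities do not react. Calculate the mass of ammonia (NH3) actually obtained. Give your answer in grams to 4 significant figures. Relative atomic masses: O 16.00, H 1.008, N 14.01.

18.35 g

Pure H2O = 136.8 × 0.6795 = 92.956 g.
M(H2O) = 2(1.008) + 16.00 = 18.016 g/mol.
M(NH3) = 14.01 + 3(1.008) = 17.034 g/mol.
n(H2O) = 92.956 / 18.016 = 5.1596 mol.
Step 1 (H2O:H2 = 2:1): theoretical n(H2) = 2.5798 mol; at 92.25% yield, n(H2) = 2.3799 mol.
Step 2 (H2:NH3 = 3:2): theoretical n(NH3) = 1.5866 mol, so theoretical mass = 1.5866 × 17.034 = 27.026 g.
At 67.91% yield, actual mass of NH3 = 27.026 × 0.6791 = 18.353 g.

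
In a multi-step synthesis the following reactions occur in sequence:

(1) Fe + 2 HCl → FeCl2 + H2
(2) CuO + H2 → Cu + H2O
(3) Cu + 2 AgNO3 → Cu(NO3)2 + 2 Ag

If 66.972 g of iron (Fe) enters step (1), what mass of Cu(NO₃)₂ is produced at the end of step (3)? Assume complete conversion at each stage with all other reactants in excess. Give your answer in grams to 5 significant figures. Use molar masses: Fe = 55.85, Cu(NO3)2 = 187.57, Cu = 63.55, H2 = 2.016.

n(Fe) = 66.972 / 55.85 = 1.19914 mol.
Reaction (1): Fe→H2 ratio 1:1 ⇒ n(H2) = 1.19914 mol.
Reaction (2): H2→Cu ratio 1:1 ⇒ n(Cu) = 1.19914 mol.
Reaction (3): Cu→Cu(NO3)2 ratio 1:1 ⇒ n(Cu(NO3)2) = 1.19914 mol.
Mass of Cu(NO3)2 = 1.19914 × 187.57 = 224.923 g.

224.92 g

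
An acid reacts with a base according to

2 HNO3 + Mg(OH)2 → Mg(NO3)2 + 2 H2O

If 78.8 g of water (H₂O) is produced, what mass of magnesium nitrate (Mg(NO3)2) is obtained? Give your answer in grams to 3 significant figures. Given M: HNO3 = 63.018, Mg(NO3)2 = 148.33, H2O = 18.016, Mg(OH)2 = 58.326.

n(H2O) = 78.80 g / 18.016 g/mol = 4.374 mol.
From the equation the H2O:Mg(NO3)2 mole ratio is 2:1, so n(Mg(NO3)2) = 4.374 × 1/2 = 2.187 mol.
Mass of Mg(NO3)2 = 2.187 mol × 148.33 g/mol = 324.4 g.

324 g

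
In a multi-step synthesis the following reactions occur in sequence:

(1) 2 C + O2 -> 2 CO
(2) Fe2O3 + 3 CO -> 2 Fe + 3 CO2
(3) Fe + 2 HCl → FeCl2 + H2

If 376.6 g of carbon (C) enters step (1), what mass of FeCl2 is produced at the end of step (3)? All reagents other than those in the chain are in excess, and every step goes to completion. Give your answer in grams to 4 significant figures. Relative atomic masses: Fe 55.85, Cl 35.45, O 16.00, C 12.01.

2650 g

M(C) = 12.01 g/mol.
M(FeCl2) = 55.85 + 2(35.45) = 126.75 g/mol.
n(C) = 376.6 / 12.01 = 31.357 mol.
Reaction (1): C→CO ratio 2:2 ⇒ n(CO) = 31.357 mol.
Reaction (2): CO→Fe ratio 3:2 ⇒ n(Fe) = 20.905 mol.
Reaction (3): Fe→FeCl2 ratio 1:1 ⇒ n(FeCl2) = 20.905 mol.
Mass of FeCl2 = 20.905 × 126.75 = 2649.7 g.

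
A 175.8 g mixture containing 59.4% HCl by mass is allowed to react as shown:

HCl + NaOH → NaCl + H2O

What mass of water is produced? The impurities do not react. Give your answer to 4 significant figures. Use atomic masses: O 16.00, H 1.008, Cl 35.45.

Mass of pure HCl = 175.8 g × 0.594 = 104.43 g.
M(HCl) = 1.008 + 35.45 = 36.458 g/mol.
M(H2O) = 2(1.008) + 16.00 = 18.016 g/mol.
n(HCl) = 104.43 g / 36.458 g/mol = 2.8643 mol.
From the equation the HCl:H2O mole ratio is 1:1, so n(H2O) = 2.8643 × 1/1 = 2.8643 mol.
Mass of H2O = 2.8643 mol × 18.016 g/mol = 51.603 g.

51.60 g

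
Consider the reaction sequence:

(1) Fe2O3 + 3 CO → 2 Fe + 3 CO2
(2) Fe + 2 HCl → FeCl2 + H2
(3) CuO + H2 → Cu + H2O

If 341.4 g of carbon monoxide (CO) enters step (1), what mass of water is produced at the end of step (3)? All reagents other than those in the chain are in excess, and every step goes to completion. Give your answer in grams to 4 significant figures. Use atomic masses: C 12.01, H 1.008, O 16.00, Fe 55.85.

146.4 g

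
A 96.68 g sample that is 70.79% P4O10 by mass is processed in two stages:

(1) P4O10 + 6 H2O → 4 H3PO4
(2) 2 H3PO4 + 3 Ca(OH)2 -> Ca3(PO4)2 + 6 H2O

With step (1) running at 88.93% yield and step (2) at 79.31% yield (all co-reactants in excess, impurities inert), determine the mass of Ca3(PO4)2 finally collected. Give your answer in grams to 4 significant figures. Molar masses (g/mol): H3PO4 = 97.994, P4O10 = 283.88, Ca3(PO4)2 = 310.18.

105.5 g

Pure P4O10 = 96.68 × 0.7079 = 68.440 g.
n(P4O10) = 68.440 / 283.88 = 0.24109 mol.
Step 1 (P4O10:H3PO4 = 1:4): theoretical n(H3PO4) = 0.96435 mol; at 88.93% yield, n(H3PO4) = 0.85759 mol.
Step 2 (H3PO4:Ca3(PO4)2 = 2:1): theoretical n(Ca3(PO4)2) = 0.42880 mol, so theoretical mass = 0.42880 × 310.18 = 133.00 g.
At 79.31% yield, actual mass of Ca3(PO4)2 = 133.00 × 0.7931 = 105.49 g.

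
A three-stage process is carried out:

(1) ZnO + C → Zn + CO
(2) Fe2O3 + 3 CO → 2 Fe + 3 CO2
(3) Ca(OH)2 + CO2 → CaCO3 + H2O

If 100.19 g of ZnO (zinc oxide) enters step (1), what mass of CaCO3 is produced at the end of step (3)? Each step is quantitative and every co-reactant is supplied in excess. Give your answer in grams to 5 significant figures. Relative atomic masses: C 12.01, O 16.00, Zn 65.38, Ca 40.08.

M(ZnO) = 65.38 + 16.00 = 81.38 g/mol.
M(CaCO3) = 40.08 + 12.01 + 3(16.00) = 100.09 g/mol.
n(ZnO) = 100.19 / 81.38 = 1.23114 mol.
Reaction (1): ZnO→CO ratio 1:1 ⇒ n(CO) = 1.23114 mol.
Reaction (2): CO→CO2 ratio 3:3 ⇒ n(CO2) = 1.23114 mol.
Reaction (3): CO2→CaCO3 ratio 1:1 ⇒ n(CaCO3) = 1.23114 mol.
Mass of CaCO3 = 1.23114 × 100.09 = 123.225 g.

123.22 g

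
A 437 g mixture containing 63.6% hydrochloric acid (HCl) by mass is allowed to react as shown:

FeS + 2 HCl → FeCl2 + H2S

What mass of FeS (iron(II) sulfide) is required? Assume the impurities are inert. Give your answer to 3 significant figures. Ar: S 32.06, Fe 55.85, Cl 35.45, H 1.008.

335 g

Mass of pure HCl = 437 g × 0.636 = 277.9 g.
M(HCl) = 1.008 + 35.45 = 36.458 g/mol.
M(FeS) = 55.85 + 32.06 = 87.91 g/mol.
n(HCl) = 277.9 g / 36.458 g/mol = 7.623 mol.
From the equation the HCl:FeS mole ratio is 2:1, so n(FeS) = 7.623 × 1/2 = 3.812 mol.
Mass of FeS = 3.812 mol × 87.91 g/mol = 335.1 g.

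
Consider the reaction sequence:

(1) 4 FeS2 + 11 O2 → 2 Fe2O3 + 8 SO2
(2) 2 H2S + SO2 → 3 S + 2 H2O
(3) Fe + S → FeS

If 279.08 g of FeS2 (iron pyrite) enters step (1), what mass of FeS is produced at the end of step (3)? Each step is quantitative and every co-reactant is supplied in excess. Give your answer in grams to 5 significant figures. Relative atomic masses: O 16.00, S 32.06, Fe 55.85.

1227.0 g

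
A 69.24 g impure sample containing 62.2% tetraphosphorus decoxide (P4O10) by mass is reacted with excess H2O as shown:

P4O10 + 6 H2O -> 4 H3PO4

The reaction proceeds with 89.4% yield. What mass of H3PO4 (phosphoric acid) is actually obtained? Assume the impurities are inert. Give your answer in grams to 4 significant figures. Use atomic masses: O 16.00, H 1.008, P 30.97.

53.16 g

Pure P4O10 available = 69.24 g × 0.622 = 43.067 g.
M(P4O10) = 4(30.97) + 10(16.00) = 283.88 g/mol.
M(H3PO4) = 3(1.008) + 30.97 + 4(16.00) = 97.994 g/mol.
n(P4O10) = 43.067 g / 283.88 g/mol = 0.15171 mol.
From the equation the P4O10:H3PO4 mole ratio is 1:4, so n(H3PO4) = 0.15171 × 4/1 = 0.60684 mol.
Mass of H3PO4 = 0.60684 mol × 97.994 g/mol = 59.466 g.
Actual mass collected = 59.466 g × 0.894 = 53.163 g.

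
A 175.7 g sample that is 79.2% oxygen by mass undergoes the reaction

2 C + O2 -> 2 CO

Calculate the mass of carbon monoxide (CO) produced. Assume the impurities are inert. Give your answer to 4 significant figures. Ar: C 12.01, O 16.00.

243.6 g

Mass of pure O2 = 175.7 g × 0.792 = 139.15 g.
M(O2) = 2(16.00) = 32.00 g/mol.
M(CO) = 12.01 + 16.00 = 28.01 g/mol.
n(O2) = 139.15 g / 32.00 g/mol = 4.3486 mol.
From the equation the O2:CO mole ratio is 1:2, so n(CO) = 4.3486 × 2/1 = 8.6971 mol.
Mass of CO = 8.6971 mol × 28.01 g/mol = 243.61 g.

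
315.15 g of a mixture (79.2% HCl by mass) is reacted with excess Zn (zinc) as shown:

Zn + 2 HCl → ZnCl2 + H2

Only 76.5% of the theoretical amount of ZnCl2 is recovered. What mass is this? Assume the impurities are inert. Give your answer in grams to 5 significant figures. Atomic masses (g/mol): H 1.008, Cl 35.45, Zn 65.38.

Pure HCl available = 315.15 g × 0.792 = 249.599 g.
M(HCl) = 1.008 + 35.45 = 36.458 g/mol.
M(ZnCl2) = 65.38 + 2(35.45) = 136.28 g/mol.
n(HCl) = 249.599 g / 36.458 g/mol = 6.84620 mol.
From the equation the HCl:ZnCl2 mole ratio is 2:1, so n(ZnCl2) = 6.84620 × 1/2 = 3.42310 mol.
Mass of ZnCl2 = 3.42310 mol × 136.28 g/mol = 466.500 g.
Actual mass collected = 466.500 g × 0.765 = 356.873 g.

356.87 g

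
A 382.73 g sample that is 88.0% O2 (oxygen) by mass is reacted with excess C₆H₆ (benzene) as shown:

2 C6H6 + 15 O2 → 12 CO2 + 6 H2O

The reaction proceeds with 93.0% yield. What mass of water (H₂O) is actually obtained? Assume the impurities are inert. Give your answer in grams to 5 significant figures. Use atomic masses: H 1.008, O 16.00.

Pure O2 available = 382.73 g × 0.880 = 336.802 g.
M(O2) = 2(16.00) = 32.00 g/mol.
M(H2O) = 2(1.008) + 16.00 = 18.016 g/mol.
n(O2) = 336.802 g / 32.00 g/mol = 10.5251 mol.
From the equation the O2:H2O mole ratio is 15:6, so n(H2O) = 10.5251 × 6/15 = 4.21003 mol.
Mass of H2O = 4.21003 mol × 18.016 g/mol = 75.8479 g.
Actual mass collected = 75.8479 g × 0.930 = 70.5385 g.

70.539 g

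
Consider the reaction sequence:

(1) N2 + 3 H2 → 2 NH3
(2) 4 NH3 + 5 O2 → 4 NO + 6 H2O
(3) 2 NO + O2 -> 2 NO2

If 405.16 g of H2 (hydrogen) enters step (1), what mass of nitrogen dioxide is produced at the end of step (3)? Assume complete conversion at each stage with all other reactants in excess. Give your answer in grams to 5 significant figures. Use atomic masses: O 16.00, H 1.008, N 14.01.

6164.5 g

M(H2) = 2(1.008) = 2.016 g/mol.
M(NO2) = 14.01 + 2(16.00) = 46.01 g/mol.
n(H2) = 405.16 / 2.016 = 200.972 mol.
Reaction (1): H2→NH3 ratio 3:2 ⇒ n(NH3) = 133.981 mol.
Reaction (2): NH3→NO ratio 4:4 ⇒ n(NO) = 133.981 mol.
Reaction (3): NO→NO2 ratio 2:2 ⇒ n(NO2) = 133.981 mol.
Mass of NO2 = 133.981 × 46.01 = 6164.49 g.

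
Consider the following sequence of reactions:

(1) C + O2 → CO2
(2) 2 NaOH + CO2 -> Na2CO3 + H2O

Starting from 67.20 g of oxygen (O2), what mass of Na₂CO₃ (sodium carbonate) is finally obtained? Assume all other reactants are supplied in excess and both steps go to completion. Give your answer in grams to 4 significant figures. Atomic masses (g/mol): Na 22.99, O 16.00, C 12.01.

222.6 g

M(O2) = 2(16.00) = 32.00 g/mol.
M(Na2CO3) = 2(22.99) + 12.01 + 3(16.00) = 105.99 g/mol.
n(O2) = 67.200 / 32.00 = 2.1000 mol.
Step 1 gives a 1:1 ratio of O2 to CO2, so n(CO2) = 2.1000 mol.
In step 2 the CO2:Na2CO3 ratio is 1:1, so n(Na2CO3) = 2.1000 mol.
Mass of Na2CO3 = 2.1000 × 105.99 = 222.58 g.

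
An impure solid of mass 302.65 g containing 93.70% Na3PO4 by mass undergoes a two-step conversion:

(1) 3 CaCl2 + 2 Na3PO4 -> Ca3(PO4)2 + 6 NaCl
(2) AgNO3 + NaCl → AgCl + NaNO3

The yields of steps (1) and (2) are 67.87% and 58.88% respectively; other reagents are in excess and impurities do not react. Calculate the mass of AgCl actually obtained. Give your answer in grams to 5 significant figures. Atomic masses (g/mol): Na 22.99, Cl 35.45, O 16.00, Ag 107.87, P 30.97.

Pure Na3PO4 = 302.65 × 0.9370 = 283.583 g.
M(Na3PO4) = 3(22.99) + 30.97 + 4(16.00) = 163.94 g/mol.
M(AgCl) = 107.87 + 35.45 = 143.32 g/mol.
n(Na3PO4) = 283.583 / 163.94 = 1.72980 mol.
Step 1 (Na3PO4:NaCl = 2:6): theoretical n(NaCl) = 5.18939 mol; at 67.87% yield, n(NaCl) = 3.52204 mol.
Step 2 (NaCl:AgCl = 1:1): theoretical n(AgCl) = 3.52204 mol, so theoretical mass = 3.52204 × 143.32 = 504.779 g.
At 58.88% yield, actual mass of AgCl = 504.779 × 0.5888 = 297.214 g.

297.21 g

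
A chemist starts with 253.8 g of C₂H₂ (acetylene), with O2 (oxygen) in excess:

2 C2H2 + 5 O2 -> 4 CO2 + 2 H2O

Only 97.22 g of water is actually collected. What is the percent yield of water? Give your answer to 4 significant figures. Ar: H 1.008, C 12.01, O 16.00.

M(C2H2) = 2(12.01) + 2(1.008) = 26.036 g/mol.
M(H2O) = 2(1.008) + 16.00 = 18.016 g/mol.
n(C2H2) = 253.80 g / 26.036 g/mol = 9.7480 mol.
From the equation the C2H2:H2O mole ratio is 2:2, so n(H2O) = 9.7480 × 2/2 = 9.7480 mol.
Mass of H2O = 9.7480 mol × 18.016 g/mol = 175.62 g.
This is the theoretical yield. Percent yield = 97.22 g / 175.62 g × 100% = 55.358%.

55.36 %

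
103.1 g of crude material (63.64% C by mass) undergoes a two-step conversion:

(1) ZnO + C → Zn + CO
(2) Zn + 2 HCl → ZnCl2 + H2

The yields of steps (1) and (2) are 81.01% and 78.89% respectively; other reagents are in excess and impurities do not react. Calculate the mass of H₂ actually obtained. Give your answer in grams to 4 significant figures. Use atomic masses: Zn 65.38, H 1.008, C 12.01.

7.039 g

Pure C = 103.1 × 0.6364 = 65.613 g.
M(C) = 12.01 g/mol.
M(H2) = 2(1.008) = 2.016 g/mol.
n(C) = 65.613 / 12.01 = 5.4632 mol.
Step 1 (C:Zn = 1:1): theoretical n(Zn) = 5.4632 mol; at 81.01% yield, n(Zn) = 4.4257 mol.
Step 2 (Zn:H2 = 1:1): theoretical n(H2) = 4.4257 mol, so theoretical mass = 4.4257 × 2.016 = 8.9223 g.
At 78.89% yield, actual mass of H2 = 8.9223 × 0.7889 = 7.0388 g.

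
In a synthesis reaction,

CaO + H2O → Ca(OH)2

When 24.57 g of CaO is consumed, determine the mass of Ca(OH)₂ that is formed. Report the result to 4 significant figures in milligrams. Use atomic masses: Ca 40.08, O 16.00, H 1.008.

32460 mg

M(CaO) = 40.08 + 16.00 = 56.08 g/mol.
M(Ca(OH)2) = 40.08 + 2(16.00) + 2(1.008) = 74.096 g/mol.
n(CaO) = 24.570 g / 56.08 g/mol = 0.43812 mol.
From the equation the CaO:Ca(OH)2 mole ratio is 1:1, so n(Ca(OH)2) = 0.43812 × 1/1 = 0.43812 mol.
Mass of Ca(OH)2 = 0.43812 mol × 74.096 g/mol = 32.463 g.
Converting to mg: 32.463 g = 32460 mg.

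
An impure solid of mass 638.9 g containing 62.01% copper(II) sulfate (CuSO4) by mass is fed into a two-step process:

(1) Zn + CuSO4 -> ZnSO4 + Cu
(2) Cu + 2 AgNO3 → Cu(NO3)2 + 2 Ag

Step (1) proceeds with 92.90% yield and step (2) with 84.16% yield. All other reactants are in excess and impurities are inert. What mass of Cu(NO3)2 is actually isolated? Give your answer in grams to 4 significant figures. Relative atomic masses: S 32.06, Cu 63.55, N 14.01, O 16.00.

364.0 g

Pure CuSO4 = 638.9 × 0.6201 = 396.18 g.
M(CuSO4) = 63.55 + 32.06 + 4(16.00) = 159.61 g/mol.
M(Cu(NO3)2) = 63.55 + 2(14.01) + 6(16.00) = 187.57 g/mol.
n(CuSO4) = 396.18 / 159.61 = 2.4822 mol.
Step 1 (CuSO4:Cu = 1:1): theoretical n(Cu) = 2.4822 mol; at 92.90% yield, n(Cu) = 2.3060 mol.
Step 2 (Cu:Cu(NO3)2 = 1:1): theoretical n(Cu(NO3)2) = 2.3060 mol, so theoretical mass = 2.3060 × 187.57 = 432.53 g.
At 84.16% yield, actual mass of Cu(NO3)2 = 432.53 × 0.8416 = 364.02 g.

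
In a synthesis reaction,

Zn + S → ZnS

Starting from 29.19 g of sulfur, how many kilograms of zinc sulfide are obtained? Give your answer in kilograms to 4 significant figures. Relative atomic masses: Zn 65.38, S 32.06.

0.08872 kg

M(S) = 32.06 g/mol.
M(ZnS) = 65.38 + 32.06 = 97.44 g/mol.
n(S) = 29.190 g / 32.06 g/mol = 0.91048 mol.
From the equation the S:ZnS mole ratio is 1:1, so n(ZnS) = 0.91048 × 1/1 = 0.91048 mol.
Mass of ZnS = 0.91048 mol × 97.44 g/mol = 88.717 g.
Converting to kg: 88.717 g = 0.08872 kg.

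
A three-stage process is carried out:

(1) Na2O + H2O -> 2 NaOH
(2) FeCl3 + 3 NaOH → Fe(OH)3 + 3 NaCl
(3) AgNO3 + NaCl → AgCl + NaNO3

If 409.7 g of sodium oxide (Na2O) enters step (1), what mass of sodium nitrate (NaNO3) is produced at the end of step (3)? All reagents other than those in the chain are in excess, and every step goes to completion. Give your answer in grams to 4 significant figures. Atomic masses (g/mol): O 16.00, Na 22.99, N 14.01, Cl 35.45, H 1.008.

M(Na2O) = 2(22.99) + 16.00 = 61.98 g/mol.
M(NaNO3) = 22.99 + 14.01 + 3(16.00) = 85.00 g/mol.
n(Na2O) = 409.7 / 61.98 = 6.6102 mol.
Reaction (1): Na2O→NaOH ratio 1:2 ⇒ n(NaOH) = 13.220 mol.
Reaction (2): NaOH→NaCl ratio 3:3 ⇒ n(NaCl) = 13.220 mol.
Reaction (3): NaCl→NaNO3 ratio 1:1 ⇒ n(NaNO3) = 13.220 mol.
Mass of NaNO3 = 13.220 × 85.00 = 1123.7 g.

1124 g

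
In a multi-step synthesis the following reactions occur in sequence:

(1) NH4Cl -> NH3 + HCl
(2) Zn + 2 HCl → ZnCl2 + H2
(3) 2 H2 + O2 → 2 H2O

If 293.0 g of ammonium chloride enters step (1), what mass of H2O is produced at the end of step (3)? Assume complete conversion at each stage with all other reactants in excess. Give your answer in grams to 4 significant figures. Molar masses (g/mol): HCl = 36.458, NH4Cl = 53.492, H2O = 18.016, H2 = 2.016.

n(NH4Cl) = 293.0 / 53.492 = 5.4775 mol.
Reaction (1): NH4Cl→HCl ratio 1:1 ⇒ n(HCl) = 5.4775 mol.
Reaction (2): HCl→H2 ratio 2:1 ⇒ n(H2) = 2.7387 mol.
Reaction (3): H2→H2O ratio 2:2 ⇒ n(H2O) = 2.7387 mol.
Mass of H2O = 2.7387 × 18.016 = 49.341 g.

49.34 g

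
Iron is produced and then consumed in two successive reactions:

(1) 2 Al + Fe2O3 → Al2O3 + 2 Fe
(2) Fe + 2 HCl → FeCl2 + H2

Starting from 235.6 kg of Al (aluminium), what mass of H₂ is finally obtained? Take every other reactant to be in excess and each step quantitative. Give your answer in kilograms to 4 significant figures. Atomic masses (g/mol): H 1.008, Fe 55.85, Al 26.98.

M(Al) = 26.98 g/mol.
M(H2) = 2(1.008) = 2.016 g/mol.
235.6 kg = 235600 g.
n(Al) = 235600 / 26.98 = 8732.4 mol.
Step 1 gives a 2:2 ratio of Al to Fe, so n(Fe) = 8732.4 mol.
In step 2 the Fe:H2 ratio is 1:1, so n(H2) = 8732.4 mol.
Mass of H2 = 8732.4 × 2.016 = 17605 g = 17.60 kg.

17.60 kg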